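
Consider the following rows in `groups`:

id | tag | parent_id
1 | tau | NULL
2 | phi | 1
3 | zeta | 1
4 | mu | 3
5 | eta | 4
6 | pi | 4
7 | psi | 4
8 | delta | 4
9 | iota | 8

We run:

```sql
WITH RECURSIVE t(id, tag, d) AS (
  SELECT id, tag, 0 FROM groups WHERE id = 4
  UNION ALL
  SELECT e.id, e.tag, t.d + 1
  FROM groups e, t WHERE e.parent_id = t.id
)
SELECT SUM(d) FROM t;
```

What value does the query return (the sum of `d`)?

Base: id=4 (mu) at d 0.
Iteration 1: rows with parent_id in {4} -> eta (id 5, d 1), pi (id 6, d 1), psi (id 7, d 1), delta (id 8, d 1).
Iteration 2: rows with parent_id in {5,6,7,8} -> iota (id 9, d 2).
Iteration 3: no rows with parent_id in {9}; recursion stops.
SUM(d) = 0 + 1 + 1 + 1 + 1 + 2 = 6.

6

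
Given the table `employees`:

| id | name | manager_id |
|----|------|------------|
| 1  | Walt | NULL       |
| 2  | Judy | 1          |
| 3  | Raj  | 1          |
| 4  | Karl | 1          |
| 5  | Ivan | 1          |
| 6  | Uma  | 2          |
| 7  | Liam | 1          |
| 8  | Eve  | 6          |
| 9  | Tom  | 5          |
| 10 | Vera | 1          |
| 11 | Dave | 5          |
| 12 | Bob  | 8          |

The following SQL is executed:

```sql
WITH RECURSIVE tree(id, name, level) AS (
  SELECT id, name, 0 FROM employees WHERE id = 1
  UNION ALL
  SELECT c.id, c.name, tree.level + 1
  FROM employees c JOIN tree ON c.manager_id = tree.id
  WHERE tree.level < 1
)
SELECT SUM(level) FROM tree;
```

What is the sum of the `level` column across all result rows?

6

Base: id=1 (Walt) at level 0.
Iteration 1: rows with manager_id in {1} -> Judy (id 2, level 1), Raj (id 3, level 1), Karl (id 4, level 1), Ivan (id 5, level 1), Liam (id 7, level 1), Vera (id 10, level 1).
Iteration 2: level < 1 fails for all current rows; recursion stops.
SUM(level) = 0 + 1 + 1 + 1 + 1 + 1 + 1 = 6.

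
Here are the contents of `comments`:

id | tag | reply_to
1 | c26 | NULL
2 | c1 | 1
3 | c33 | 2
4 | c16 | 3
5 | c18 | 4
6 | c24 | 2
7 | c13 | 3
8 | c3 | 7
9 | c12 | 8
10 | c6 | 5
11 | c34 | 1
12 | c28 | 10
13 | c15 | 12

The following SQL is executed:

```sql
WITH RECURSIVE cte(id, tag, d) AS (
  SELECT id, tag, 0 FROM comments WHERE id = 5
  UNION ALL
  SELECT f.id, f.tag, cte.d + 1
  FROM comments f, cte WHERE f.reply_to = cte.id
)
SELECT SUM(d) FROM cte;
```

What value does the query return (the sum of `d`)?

Base: id=5 (c18) at d 0.
Iteration 1: rows with reply_to in {5} -> c6 (id 10, d 1).
Iteration 2: rows with reply_to in {10} -> c28 (id 12, d 2).
Iteration 3: rows with reply_to in {12} -> c15 (id 13, d 3).
Iteration 4: no rows with reply_to in {13}; recursion stops.
SUM(d) = 0 + 1 + 2 + 3 = 6.

6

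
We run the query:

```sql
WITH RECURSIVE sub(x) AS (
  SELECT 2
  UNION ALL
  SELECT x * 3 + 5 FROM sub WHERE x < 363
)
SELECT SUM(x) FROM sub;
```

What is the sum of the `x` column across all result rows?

1623

Base: x=2.
Iteration 1: 2 < 363 holds -> x = 2 * 3 + 5 = 11.
Iteration 2: 11 < 363 holds -> x = 11 * 3 + 5 = 38.
Iteration 3: 38 < 363 holds -> x = 38 * 3 + 5 = 119.
Iteration 4: 119 < 363 holds -> x = 119 * 3 + 5 = 362.
Iteration 5: 362 < 363 holds -> x = 362 * 3 + 5 = 1091.
Iteration 6: 1091 < 363 fails; recursion stops.
SUM(x) = 2 + 11 + 38 + 119 + 362 + 1091 = 1623.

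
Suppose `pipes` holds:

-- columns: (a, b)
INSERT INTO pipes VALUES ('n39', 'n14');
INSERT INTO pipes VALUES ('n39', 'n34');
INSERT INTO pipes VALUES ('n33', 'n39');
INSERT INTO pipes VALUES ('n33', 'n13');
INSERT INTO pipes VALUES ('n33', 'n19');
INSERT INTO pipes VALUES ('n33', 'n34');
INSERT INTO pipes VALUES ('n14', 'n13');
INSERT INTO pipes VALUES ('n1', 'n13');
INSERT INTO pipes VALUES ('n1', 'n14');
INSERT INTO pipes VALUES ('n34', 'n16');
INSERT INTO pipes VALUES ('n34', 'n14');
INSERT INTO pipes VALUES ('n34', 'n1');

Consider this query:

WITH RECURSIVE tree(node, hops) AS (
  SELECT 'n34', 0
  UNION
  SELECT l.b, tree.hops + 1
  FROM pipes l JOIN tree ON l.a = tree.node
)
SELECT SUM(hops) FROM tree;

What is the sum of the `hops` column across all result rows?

10

Base: (n34, hops=0).
Iteration 1: edges from {n34} -> (n1, hops=1), (n14, hops=1), (n16, hops=1).
Iteration 2: edges from {n1,n14,n16} -> (n13, hops=2), (n14, hops=2). [UNION drops 1 duplicate row(s)]
Iteration 3: edges from {n13,n14} -> (n13, hops=3).
Iteration 4: no outgoing edges from {n13}; recursion stops.
SUM(hops) = 0 + 1 + 1 + 1 + 2 + 2 + 3 = 10.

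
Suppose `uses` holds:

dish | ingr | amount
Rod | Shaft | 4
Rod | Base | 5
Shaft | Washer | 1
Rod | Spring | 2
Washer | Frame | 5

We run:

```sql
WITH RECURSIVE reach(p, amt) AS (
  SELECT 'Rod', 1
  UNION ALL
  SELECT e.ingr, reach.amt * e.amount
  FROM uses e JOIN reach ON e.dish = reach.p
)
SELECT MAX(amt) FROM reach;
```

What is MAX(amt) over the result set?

Base: (Rod, amt=1).
Iteration 1: components of {Rod} -> Base = 1*5 = 5, Shaft = 1*4 = 4, Spring = 1*2 = 2.
Iteration 2: components of {Base,Shaft,Spring} -> Washer = 4*1 = 4.
Iteration 3: components of {Washer} -> Frame = 4*5 = 20.
Iteration 4: no further components; recursion stops.
amt values: 1, 4, 5, 2, 4, 20; the maximum is 20.

20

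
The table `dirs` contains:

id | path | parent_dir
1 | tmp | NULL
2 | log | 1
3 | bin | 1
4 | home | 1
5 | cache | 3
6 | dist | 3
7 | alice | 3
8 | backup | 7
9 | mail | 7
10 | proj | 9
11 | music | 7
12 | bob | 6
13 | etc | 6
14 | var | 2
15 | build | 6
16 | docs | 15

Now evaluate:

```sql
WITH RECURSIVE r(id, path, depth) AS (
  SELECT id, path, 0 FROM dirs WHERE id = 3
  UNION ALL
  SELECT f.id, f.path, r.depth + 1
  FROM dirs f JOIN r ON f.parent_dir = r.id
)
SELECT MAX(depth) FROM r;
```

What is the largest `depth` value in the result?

Base: id=3 (bin) at depth 0.
Iteration 1: rows with parent_dir in {3} -> cache (id 5, depth 1), dist (id 6, depth 1), alice (id 7, depth 1).
Iteration 2: rows with parent_dir in {5,6,7} -> backup (id 8, depth 2), mail (id 9, depth 2), music (id 11, depth 2), bob (id 12, depth 2), etc (id 13, depth 2), build (id 15, depth 2).
Iteration 3: rows with parent_dir in {8,9,11,12,13,15} -> proj (id 10, depth 3), docs (id 16, depth 3).
Iteration 4: no rows with parent_dir in {10,16}; recursion stops.
depth values: 0, 1, 1, 1, 2, 2, 2, 2, 2, 2, 3, 3; the maximum is 3.

3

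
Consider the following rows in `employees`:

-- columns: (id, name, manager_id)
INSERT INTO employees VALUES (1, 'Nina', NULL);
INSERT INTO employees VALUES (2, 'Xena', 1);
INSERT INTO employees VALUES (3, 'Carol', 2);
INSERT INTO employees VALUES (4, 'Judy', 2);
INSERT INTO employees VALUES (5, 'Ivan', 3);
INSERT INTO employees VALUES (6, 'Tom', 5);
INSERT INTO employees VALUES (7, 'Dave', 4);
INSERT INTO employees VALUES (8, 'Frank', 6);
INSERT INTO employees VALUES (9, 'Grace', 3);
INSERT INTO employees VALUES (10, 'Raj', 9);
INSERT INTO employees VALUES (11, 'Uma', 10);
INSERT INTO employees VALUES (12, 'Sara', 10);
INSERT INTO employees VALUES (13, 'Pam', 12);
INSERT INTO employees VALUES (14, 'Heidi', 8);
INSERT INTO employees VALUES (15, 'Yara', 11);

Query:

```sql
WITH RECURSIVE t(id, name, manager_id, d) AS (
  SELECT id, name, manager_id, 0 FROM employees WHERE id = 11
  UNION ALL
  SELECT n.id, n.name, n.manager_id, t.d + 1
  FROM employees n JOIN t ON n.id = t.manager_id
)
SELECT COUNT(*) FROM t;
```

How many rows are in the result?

Base: id=11 (Uma), manager_id=10, d 0.
Iteration 1: join on id=10 -> Raj (id 10, manager_id=9, d 1).
Iteration 2: join on id=9 -> Grace (id 9, manager_id=3, d 2).
Iteration 3: join on id=3 -> Carol (id 3, manager_id=2, d 3).
Iteration 4: join on id=2 -> Xena (id 2, manager_id=1, d 4).
Iteration 5: join on id=1 -> Nina (id 1, manager_id=NULL, d 5).
Iteration 6: manager_id is NULL; no match; recursion stops.
Total rows emitted: 6.

6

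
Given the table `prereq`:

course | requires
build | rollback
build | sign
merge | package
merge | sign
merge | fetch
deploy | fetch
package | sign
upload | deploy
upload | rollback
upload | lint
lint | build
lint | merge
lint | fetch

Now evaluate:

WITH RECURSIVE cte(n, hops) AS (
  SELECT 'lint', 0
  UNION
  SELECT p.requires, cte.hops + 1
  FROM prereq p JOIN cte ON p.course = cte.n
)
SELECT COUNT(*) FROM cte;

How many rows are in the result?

9

Base: (lint, hops=0).
Iteration 1: edges from {lint} -> (build, hops=1), (fetch, hops=1), (merge, hops=1).
Iteration 2: edges from {build,fetch,merge} -> (fetch, hops=2), (package, hops=2), (rollback, hops=2), (sign, hops=2). [UNION drops 1 duplicate row(s)]
Iteration 3: edges from {fetch,package,rollback,sign} -> (sign, hops=3).
Iteration 4: no outgoing edges from {sign}; recursion stops.
Total rows emitted: 9.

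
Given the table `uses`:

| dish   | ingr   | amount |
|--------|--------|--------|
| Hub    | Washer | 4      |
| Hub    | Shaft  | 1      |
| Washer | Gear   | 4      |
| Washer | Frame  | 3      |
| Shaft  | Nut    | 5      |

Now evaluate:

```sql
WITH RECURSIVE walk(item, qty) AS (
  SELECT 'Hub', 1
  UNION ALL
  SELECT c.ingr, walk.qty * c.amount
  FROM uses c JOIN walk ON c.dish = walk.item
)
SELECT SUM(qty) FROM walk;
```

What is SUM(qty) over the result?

Base: (Hub, qty=1).
Iteration 1: components of {Hub} -> Shaft = 1*1 = 1, Washer = 1*4 = 4.
Iteration 2: components of {Shaft,Washer} -> Frame = 4*3 = 12, Gear = 4*4 = 16, Nut = 1*5 = 5.
Iteration 3: no further components; recursion stops.
SUM(qty) = 1 + 4 + 1 + 12 + 16 + 5 = 39.

39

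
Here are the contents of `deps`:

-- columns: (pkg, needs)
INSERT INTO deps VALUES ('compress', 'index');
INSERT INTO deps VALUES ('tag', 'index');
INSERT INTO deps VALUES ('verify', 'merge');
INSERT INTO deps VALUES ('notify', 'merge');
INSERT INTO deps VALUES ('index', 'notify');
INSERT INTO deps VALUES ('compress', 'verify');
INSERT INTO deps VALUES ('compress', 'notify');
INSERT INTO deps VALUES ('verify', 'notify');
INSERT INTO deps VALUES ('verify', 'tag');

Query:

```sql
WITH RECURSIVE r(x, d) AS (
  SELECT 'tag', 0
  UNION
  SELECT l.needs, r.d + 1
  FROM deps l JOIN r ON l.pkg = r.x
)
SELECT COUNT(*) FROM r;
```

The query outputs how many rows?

4

Base: (tag, d=0).
Iteration 1: edges from {tag} -> (index, d=1).
Iteration 2: edges from {index} -> (notify, d=2).
Iteration 3: edges from {notify} -> (merge, d=3).
Iteration 4: no outgoing edges from {merge}; recursion stops.
Total rows emitted: 4.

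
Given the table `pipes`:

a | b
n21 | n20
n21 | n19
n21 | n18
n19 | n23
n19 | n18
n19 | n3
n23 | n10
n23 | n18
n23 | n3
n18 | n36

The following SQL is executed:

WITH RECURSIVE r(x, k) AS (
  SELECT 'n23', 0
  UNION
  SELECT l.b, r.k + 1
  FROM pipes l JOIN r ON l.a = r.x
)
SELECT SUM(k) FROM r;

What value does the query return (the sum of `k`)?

5

Base: (n23, k=0).
Iteration 1: edges from {n23} -> (n10, k=1), (n18, k=1), (n3, k=1).
Iteration 2: edges from {n10,n18,n3} -> (n36, k=2).
Iteration 3: no outgoing edges from {n36}; recursion stops.
SUM(k) = 0 + 1 + 1 + 1 + 2 = 5.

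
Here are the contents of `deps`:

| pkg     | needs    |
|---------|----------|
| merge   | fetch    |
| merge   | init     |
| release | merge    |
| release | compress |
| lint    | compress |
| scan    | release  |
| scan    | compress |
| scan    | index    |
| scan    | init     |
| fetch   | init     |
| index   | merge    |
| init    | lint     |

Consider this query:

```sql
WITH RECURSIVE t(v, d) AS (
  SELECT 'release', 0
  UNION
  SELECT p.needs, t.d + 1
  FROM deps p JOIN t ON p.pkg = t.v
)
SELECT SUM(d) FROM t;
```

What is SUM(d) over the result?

25

Base: (release, d=0).
Iteration 1: edges from {release} -> (compress, d=1), (merge, d=1).
Iteration 2: edges from {compress,merge} -> (fetch, d=2), (init, d=2).
Iteration 3: edges from {fetch,init} -> (init, d=3), (lint, d=3).
Iteration 4: edges from {init,lint} -> (compress, d=4), (lint, d=4).
Iteration 5: edges from {compress,lint} -> (compress, d=5).
Iteration 6: no outgoing edges from {compress}; recursion stops.
SUM(d) = 0 + 1 + 1 + 2 + 2 + 3 + 3 + 4 + 4 + 5 = 25.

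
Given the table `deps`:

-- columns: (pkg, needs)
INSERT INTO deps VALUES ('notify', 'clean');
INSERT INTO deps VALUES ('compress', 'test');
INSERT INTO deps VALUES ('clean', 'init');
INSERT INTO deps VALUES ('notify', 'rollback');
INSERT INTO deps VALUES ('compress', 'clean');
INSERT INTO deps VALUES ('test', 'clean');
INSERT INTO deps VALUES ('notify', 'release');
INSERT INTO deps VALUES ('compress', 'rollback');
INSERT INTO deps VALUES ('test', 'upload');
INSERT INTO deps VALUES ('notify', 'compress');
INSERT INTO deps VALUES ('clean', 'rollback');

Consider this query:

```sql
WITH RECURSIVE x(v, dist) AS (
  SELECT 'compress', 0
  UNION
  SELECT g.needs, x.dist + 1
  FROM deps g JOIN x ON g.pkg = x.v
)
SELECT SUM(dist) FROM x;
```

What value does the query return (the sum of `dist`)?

17

Base: (compress, dist=0).
Iteration 1: edges from {compress} -> (clean, dist=1), (rollback, dist=1), (test, dist=1).
Iteration 2: edges from {clean,rollback,test} -> (clean, dist=2), (init, dist=2), (rollback, dist=2), (upload, dist=2).
Iteration 3: edges from {clean,init,rollback,upload} -> (init, dist=3), (rollback, dist=3).
Iteration 4: no outgoing edges from {init,rollback}; recursion stops.
SUM(dist) = 0 + 1 + 1 + 1 + 2 + 2 + 2 + 2 + 3 + 3 = 17.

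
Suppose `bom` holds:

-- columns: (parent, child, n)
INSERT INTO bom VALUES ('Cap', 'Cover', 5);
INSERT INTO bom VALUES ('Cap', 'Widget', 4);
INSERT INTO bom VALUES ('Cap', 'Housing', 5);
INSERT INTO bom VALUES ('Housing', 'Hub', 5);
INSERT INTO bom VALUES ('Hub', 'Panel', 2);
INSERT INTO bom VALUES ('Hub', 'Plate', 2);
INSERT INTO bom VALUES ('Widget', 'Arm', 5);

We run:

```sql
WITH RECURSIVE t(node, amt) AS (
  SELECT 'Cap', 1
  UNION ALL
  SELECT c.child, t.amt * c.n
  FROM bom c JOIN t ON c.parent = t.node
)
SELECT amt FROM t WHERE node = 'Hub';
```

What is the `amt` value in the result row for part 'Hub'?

25

Base: (Cap, amt=1).
Iteration 1: components of {Cap} -> Cover = 1*5 = 5, Housing = 1*5 = 5, Widget = 1*4 = 4.
Iteration 2: components of {Cover,Housing,Widget} -> Arm = 4*5 = 20, Hub = 5*5 = 25.
Iteration 3: components of {Arm,Hub} -> Panel = 25*2 = 50, Plate = 25*2 = 50.
Iteration 4: no further components; recursion stops.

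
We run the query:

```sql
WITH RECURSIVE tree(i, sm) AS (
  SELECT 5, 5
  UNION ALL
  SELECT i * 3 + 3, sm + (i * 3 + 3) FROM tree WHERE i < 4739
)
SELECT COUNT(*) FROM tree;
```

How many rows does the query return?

Base: i=5, sm=5.
Iteration 1: 5 < 4739 holds -> i = 5 * 3 + 3 = 18, sm = 5 + 18 = 23.
Iteration 2: 18 < 4739 holds -> i = 18 * 3 + 3 = 57, sm = 23 + 57 = 80.
Iteration 3: 57 < 4739 holds -> i = 57 * 3 + 3 = 174, sm = 80 + 174 = 254.
Iteration 4: 174 < 4739 holds -> i = 174 * 3 + 3 = 525, sm = 254 + 525 = 779.
Iteration 5: 525 < 4739 holds -> i = 525 * 3 + 3 = 1578, sm = 779 + 1578 = 2357.
Iteration 6: 1578 < 4739 holds -> i = 1578 * 3 + 3 = 4737, sm = 2357 + 4737 = 7094.
Iteration 7: 4737 < 4739 holds -> i = 4737 * 3 + 3 = 14214, sm = 7094 + 14214 = 21308.
Iteration 8: 14214 < 4739 fails; recursion stops.
Total rows emitted: 8.

8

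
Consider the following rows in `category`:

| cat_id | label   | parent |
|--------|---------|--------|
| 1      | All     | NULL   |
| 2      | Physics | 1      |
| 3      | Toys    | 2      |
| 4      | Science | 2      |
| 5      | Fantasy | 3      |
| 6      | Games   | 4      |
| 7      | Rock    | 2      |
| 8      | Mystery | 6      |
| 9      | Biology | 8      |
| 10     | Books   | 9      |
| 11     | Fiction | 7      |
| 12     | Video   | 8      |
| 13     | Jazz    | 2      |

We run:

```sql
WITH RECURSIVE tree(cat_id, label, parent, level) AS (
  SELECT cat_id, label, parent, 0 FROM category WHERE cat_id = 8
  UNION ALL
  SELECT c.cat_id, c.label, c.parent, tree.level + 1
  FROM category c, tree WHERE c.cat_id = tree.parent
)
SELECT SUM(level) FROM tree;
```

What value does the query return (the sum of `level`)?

Base: cat_id=8 (Mystery), parent=6, level 0.
Iteration 1: join on cat_id=6 -> Games (id 6, parent=4, level 1).
Iteration 2: join on cat_id=4 -> Science (id 4, parent=2, level 2).
Iteration 3: join on cat_id=2 -> Physics (id 2, parent=1, level 3).
Iteration 4: join on cat_id=1 -> All (id 1, parent=NULL, level 4).
Iteration 5: parent is NULL; no match; recursion stops.
SUM(level) = 0 + 1 + 2 + 3 + 4 = 10.

10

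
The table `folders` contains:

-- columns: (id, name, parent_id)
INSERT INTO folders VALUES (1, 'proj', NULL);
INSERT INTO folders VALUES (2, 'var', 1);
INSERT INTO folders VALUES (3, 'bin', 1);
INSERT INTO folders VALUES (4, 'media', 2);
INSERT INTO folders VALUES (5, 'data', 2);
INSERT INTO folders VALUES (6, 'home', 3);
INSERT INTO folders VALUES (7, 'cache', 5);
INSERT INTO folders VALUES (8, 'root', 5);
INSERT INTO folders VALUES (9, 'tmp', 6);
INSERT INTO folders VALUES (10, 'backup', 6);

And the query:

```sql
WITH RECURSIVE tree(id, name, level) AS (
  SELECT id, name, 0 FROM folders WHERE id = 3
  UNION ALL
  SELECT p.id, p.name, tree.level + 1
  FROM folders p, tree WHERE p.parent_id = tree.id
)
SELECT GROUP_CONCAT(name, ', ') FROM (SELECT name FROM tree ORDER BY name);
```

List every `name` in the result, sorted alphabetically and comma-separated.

backup, bin, home, tmp

Base: id=3 (bin) at level 0.
Iteration 1: rows with parent_id in {3} -> home (id 6, level 1).
Iteration 2: rows with parent_id in {6} -> tmp (id 9, level 2), backup (id 10, level 2).
Iteration 3: no rows with parent_id in {9,10}; recursion stops.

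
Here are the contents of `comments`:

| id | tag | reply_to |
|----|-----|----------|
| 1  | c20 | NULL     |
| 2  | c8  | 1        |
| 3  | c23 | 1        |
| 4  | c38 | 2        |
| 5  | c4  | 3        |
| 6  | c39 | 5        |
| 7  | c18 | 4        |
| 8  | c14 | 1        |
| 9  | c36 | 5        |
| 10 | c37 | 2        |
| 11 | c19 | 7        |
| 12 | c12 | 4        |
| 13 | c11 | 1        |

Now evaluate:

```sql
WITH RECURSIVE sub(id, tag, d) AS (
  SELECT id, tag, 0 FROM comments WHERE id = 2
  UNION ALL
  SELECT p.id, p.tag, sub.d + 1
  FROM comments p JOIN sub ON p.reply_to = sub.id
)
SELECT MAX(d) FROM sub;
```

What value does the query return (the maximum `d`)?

3

Base: id=2 (c8) at d 0.
Iteration 1: rows with reply_to in {2} -> c38 (id 4, d 1), c37 (id 10, d 1).
Iteration 2: rows with reply_to in {4,10} -> c18 (id 7, d 2), c12 (id 12, d 2).
Iteration 3: rows with reply_to in {7,12} -> c19 (id 11, d 3).
Iteration 4: no rows with reply_to in {11}; recursion stops.
d values: 0, 1, 1, 2, 2, 3; the maximum is 3.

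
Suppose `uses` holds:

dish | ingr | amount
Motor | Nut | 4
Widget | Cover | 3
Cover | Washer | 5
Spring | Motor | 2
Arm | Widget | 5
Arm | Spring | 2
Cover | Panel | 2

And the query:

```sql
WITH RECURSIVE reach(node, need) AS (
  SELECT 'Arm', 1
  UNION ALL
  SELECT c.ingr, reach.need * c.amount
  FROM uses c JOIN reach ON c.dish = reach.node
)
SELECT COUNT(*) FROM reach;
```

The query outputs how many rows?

8

Base: (Arm, need=1).
Iteration 1: components of {Arm} -> Spring = 1*2 = 2, Widget = 1*5 = 5.
Iteration 2: components of {Spring,Widget} -> Cover = 5*3 = 15, Motor = 2*2 = 4.
Iteration 3: components of {Cover,Motor} -> Nut = 4*4 = 16, Panel = 15*2 = 30, Washer = 15*5 = 75.
Iteration 4: no further components; recursion stops.
Total rows emitted: 8.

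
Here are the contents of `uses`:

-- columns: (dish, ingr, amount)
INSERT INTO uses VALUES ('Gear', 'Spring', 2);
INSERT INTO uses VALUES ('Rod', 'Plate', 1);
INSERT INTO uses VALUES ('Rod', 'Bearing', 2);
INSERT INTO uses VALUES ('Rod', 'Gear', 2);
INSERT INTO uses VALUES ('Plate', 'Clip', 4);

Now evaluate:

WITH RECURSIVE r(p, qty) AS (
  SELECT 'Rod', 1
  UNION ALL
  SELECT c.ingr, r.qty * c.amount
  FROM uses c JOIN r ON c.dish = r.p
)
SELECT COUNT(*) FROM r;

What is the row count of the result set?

6

Base: (Rod, qty=1).
Iteration 1: components of {Rod} -> Bearing = 1*2 = 2, Gear = 1*2 = 2, Plate = 1*1 = 1.
Iteration 2: components of {Bearing,Gear,Plate} -> Clip = 1*4 = 4, Spring = 2*2 = 4.
Iteration 3: no further components; recursion stops.
Total rows emitted: 6.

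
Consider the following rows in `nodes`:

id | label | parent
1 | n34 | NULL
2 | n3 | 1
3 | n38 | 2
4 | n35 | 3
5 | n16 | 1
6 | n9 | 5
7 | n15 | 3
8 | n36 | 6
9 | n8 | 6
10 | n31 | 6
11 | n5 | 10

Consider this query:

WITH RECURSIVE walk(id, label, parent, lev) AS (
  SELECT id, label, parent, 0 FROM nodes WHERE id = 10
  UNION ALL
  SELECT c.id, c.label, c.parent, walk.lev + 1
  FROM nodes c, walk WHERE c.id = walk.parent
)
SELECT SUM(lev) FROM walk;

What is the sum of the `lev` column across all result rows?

Base: id=10 (n31), parent=6, lev 0.
Iteration 1: join on id=6 -> n9 (id 6, parent=5, lev 1).
Iteration 2: join on id=5 -> n16 (id 5, parent=1, lev 2).
Iteration 3: join on id=1 -> n34 (id 1, parent=NULL, lev 3).
Iteration 4: parent is NULL; no match; recursion stops.
SUM(lev) = 0 + 1 + 2 + 3 = 6.

6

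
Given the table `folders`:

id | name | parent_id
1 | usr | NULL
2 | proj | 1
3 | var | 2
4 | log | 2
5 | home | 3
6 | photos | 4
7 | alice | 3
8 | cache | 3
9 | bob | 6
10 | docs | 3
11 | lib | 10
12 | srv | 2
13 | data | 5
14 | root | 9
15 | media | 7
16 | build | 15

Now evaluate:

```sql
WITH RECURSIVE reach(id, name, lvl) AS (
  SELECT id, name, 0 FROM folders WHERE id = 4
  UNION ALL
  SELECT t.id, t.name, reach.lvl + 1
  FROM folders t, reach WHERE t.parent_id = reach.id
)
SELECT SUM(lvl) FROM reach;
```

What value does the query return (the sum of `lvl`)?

Base: id=4 (log) at lvl 0.
Iteration 1: rows with parent_id in {4} -> photos (id 6, lvl 1).
Iteration 2: rows with parent_id in {6} -> bob (id 9, lvl 2).
Iteration 3: rows with parent_id in {9} -> root (id 14, lvl 3).
Iteration 4: no rows with parent_id in {14}; recursion stops.
SUM(lvl) = 0 + 1 + 2 + 3 = 6.

6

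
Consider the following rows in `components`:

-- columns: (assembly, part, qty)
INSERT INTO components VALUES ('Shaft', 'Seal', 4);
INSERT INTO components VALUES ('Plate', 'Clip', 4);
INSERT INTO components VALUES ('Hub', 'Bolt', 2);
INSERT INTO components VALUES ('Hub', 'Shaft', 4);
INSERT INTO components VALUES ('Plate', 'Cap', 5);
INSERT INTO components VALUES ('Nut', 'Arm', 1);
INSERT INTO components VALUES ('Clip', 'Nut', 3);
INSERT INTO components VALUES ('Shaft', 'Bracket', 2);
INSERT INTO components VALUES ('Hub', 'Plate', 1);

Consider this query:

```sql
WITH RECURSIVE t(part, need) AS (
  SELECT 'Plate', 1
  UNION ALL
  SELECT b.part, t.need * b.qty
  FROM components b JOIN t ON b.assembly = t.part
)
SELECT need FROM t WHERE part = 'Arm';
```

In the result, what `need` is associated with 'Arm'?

12

Base: (Plate, need=1).
Iteration 1: components of {Plate} -> Cap = 1*5 = 5, Clip = 1*4 = 4.
Iteration 2: components of {Cap,Clip} -> Nut = 4*3 = 12.
Iteration 3: components of {Nut} -> Arm = 12*1 = 12.
Iteration 4: no further components; recursion stops.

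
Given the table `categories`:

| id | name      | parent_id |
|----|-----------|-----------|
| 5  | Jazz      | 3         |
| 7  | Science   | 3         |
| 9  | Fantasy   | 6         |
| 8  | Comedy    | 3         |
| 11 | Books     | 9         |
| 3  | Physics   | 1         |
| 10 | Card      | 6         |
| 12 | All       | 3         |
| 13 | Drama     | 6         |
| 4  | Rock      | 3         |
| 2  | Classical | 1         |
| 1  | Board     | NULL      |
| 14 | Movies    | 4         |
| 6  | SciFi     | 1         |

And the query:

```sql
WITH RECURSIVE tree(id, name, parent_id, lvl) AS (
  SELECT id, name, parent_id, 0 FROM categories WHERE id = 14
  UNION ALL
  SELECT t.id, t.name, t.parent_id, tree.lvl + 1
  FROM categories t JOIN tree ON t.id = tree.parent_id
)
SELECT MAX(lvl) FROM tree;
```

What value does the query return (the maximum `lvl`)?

3

Base: id=14 (Movies), parent_id=4, lvl 0.
Iteration 1: join on id=4 -> Rock (id 4, parent_id=3, lvl 1).
Iteration 2: join on id=3 -> Physics (id 3, parent_id=1, lvl 2).
Iteration 3: join on id=1 -> Board (id 1, parent_id=NULL, lvl 3).
Iteration 4: parent_id is NULL; no match; recursion stops.
lvl values: 0, 1, 2, 3; the maximum is 3.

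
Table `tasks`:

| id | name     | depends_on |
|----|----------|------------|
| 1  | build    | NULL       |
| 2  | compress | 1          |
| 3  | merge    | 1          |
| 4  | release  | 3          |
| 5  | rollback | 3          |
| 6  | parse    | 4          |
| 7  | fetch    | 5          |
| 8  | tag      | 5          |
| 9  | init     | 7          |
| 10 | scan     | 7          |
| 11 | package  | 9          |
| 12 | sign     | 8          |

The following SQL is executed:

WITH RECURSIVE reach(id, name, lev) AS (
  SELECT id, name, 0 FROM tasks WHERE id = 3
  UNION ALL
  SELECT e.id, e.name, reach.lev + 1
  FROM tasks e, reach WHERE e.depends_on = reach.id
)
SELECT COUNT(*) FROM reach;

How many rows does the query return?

10

Base: id=3 (merge) at lev 0.
Iteration 1: rows with depends_on in {3} -> release (id 4, lev 1), rollback (id 5, lev 1).
Iteration 2: rows with depends_on in {4,5} -> parse (id 6, lev 2), fetch (id 7, lev 2), tag (id 8, lev 2).
Iteration 3: rows with depends_on in {6,7,8} -> init (id 9, lev 3), scan (id 10, lev 3), sign (id 12, lev 3).
Iteration 4: rows with depends_on in {9,10,12} -> package (id 11, lev 4).
Iteration 5: no rows with depends_on in {11}; recursion stops.
Total rows emitted: 10.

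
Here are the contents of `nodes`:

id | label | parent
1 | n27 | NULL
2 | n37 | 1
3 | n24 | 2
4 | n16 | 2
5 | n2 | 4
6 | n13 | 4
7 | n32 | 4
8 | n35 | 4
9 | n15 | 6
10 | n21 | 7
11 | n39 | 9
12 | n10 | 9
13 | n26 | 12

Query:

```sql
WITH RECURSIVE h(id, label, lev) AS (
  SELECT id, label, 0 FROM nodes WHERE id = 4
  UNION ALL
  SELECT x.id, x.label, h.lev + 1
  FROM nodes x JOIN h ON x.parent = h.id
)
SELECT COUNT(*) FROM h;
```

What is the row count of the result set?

10

Base: id=4 (n16) at lev 0.
Iteration 1: rows with parent in {4} -> n2 (id 5, lev 1), n13 (id 6, lev 1), n32 (id 7, lev 1), n35 (id 8, lev 1).
Iteration 2: rows with parent in {5,6,7,8} -> n15 (id 9, lev 2), n21 (id 10, lev 2).
Iteration 3: rows with parent in {9,10} -> n39 (id 11, lev 3), n10 (id 12, lev 3).
Iteration 4: rows with parent in {11,12} -> n26 (id 13, lev 4).
Iteration 5: no rows with parent in {13}; recursion stops.
Total rows emitted: 10.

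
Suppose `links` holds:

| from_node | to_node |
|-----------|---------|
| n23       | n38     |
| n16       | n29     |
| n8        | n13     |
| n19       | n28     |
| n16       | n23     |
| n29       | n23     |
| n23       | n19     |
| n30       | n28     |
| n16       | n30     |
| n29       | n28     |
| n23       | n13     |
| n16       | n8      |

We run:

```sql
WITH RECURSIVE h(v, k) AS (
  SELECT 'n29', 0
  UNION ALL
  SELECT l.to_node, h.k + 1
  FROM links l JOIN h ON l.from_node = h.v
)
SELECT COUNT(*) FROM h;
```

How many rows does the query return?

7

Base: (n29, k=0).
Iteration 1: edges from {n29} -> (n23, k=1), (n28, k=1).
Iteration 2: edges from {n23,n28} -> (n13, k=2), (n19, k=2), (n38, k=2).
Iteration 3: edges from {n13,n19,n38} -> (n28, k=3).
Iteration 4: no outgoing edges from {n28}; recursion stops.
Total rows emitted: 7.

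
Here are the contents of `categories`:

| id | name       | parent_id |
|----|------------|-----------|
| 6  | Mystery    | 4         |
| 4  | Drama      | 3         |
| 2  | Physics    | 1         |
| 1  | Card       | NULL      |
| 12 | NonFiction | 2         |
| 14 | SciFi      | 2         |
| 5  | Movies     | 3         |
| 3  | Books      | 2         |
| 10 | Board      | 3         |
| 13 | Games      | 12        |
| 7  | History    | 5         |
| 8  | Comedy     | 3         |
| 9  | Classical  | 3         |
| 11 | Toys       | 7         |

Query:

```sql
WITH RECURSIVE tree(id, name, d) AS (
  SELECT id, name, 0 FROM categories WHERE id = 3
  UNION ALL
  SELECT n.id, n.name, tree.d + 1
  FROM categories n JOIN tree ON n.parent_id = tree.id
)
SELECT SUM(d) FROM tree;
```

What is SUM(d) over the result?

12

Base: id=3 (Books) at d 0.
Iteration 1: rows with parent_id in {3} -> Drama (id 4, d 1), Movies (id 5, d 1), Comedy (id 8, d 1), Classical (id 9, d 1), Board (id 10, d 1).
Iteration 2: rows with parent_id in {4,5,8,9,10} -> Mystery (id 6, d 2), History (id 7, d 2).
Iteration 3: rows with parent_id in {6,7} -> Toys (id 11, d 3).
Iteration 4: no rows with parent_id in {11}; recursion stops.
SUM(d) = 0 + 1 + 1 + 1 + 1 + 1 + 2 + 2 + 3 = 12.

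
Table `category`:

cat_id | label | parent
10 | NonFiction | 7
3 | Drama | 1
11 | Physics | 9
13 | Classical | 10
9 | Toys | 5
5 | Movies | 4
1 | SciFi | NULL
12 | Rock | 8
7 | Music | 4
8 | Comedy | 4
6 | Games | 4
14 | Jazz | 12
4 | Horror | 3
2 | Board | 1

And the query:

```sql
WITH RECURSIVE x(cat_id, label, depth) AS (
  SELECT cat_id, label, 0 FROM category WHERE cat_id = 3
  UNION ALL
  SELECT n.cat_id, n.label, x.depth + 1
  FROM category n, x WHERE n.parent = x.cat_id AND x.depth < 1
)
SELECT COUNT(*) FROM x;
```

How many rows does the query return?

2

Base: cat_id=3 (Drama) at depth 0.
Iteration 1: rows with parent in {3} -> Horror (id 4, depth 1).
Iteration 2: depth < 1 fails for all current rows; recursion stops.
Total rows emitted: 2.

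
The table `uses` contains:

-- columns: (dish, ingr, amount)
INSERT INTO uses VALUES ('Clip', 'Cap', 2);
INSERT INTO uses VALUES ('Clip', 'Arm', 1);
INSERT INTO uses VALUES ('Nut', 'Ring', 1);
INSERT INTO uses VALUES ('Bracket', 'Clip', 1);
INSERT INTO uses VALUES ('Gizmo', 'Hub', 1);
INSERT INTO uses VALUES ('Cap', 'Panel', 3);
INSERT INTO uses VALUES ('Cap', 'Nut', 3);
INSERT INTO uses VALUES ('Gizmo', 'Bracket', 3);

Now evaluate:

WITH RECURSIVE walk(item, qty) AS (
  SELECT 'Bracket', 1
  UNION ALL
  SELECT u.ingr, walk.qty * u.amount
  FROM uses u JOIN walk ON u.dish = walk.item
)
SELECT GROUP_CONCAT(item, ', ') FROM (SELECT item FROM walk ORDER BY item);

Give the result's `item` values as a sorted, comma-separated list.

Arm, Bracket, Cap, Clip, Nut, Panel, Ring

Base: (Bracket, qty=1).
Iteration 1: components of {Bracket} -> Clip = 1*1 = 1.
Iteration 2: components of {Clip} -> Arm = 1*1 = 1, Cap = 1*2 = 2.
Iteration 3: components of {Arm,Cap} -> Nut = 2*3 = 6, Panel = 2*3 = 6.
Iteration 4: components of {Nut,Panel} -> Ring = 6*1 = 6.
Iteration 5: no further components; recursion stops.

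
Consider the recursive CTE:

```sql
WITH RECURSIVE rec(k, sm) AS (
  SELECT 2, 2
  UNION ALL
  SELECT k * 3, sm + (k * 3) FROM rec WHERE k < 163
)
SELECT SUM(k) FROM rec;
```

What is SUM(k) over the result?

728

Base: k=2, sm=2.
Iteration 1: 2 < 163 holds -> k = 2 * 3 = 6, sm = 2 + 6 = 8.
Iteration 2: 6 < 163 holds -> k = 6 * 3 = 18, sm = 8 + 18 = 26.
Iteration 3: 18 < 163 holds -> k = 18 * 3 = 54, sm = 26 + 54 = 80.
Iteration 4: 54 < 163 holds -> k = 54 * 3 = 162, sm = 80 + 162 = 242.
Iteration 5: 162 < 163 holds -> k = 162 * 3 = 486, sm = 242 + 486 = 728.
Iteration 6: 486 < 163 fails; recursion stops.
SUM(k) = 2 + 6 + 18 + 54 + 162 + 486 = 728.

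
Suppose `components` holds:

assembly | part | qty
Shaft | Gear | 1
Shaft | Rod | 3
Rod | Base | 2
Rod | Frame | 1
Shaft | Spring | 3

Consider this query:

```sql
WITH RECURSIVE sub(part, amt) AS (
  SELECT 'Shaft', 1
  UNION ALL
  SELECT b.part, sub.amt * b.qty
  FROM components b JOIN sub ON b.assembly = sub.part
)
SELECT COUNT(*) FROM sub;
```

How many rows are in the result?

6

Base: (Shaft, amt=1).
Iteration 1: components of {Shaft} -> Gear = 1*1 = 1, Rod = 1*3 = 3, Spring = 1*3 = 3.
Iteration 2: components of {Gear,Rod,Spring} -> Base = 3*2 = 6, Frame = 3*1 = 3.
Iteration 3: no further components; recursion stops.
Total rows emitted: 6.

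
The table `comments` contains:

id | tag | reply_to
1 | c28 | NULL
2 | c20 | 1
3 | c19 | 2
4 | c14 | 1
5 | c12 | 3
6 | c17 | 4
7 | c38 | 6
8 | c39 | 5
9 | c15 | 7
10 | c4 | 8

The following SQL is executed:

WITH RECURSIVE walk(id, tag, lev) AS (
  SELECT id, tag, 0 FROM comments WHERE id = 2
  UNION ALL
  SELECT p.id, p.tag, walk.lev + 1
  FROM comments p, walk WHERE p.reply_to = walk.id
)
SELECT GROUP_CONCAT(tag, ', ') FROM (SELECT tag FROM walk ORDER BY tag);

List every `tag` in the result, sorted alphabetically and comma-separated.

Base: id=2 (c20) at lev 0.
Iteration 1: rows with reply_to in {2} -> c19 (id 3, lev 1).
Iteration 2: rows with reply_to in {3} -> c12 (id 5, lev 2).
Iteration 3: rows with reply_to in {5} -> c39 (id 8, lev 3).
Iteration 4: rows with reply_to in {8} -> c4 (id 10, lev 4).
Iteration 5: no rows with reply_to in {10}; recursion stops.

c12, c19, c20, c39, c4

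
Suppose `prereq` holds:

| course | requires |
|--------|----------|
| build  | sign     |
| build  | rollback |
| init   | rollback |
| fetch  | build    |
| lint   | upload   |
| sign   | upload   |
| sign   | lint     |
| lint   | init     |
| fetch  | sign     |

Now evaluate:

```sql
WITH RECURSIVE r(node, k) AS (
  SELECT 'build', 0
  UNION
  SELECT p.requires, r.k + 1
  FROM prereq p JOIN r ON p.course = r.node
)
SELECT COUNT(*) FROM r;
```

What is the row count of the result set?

8

Base: (build, k=0).
Iteration 1: edges from {build} -> (rollback, k=1), (sign, k=1).
Iteration 2: edges from {rollback,sign} -> (lint, k=2), (upload, k=2).
Iteration 3: edges from {lint,upload} -> (init, k=3), (upload, k=3).
Iteration 4: edges from {init,upload} -> (rollback, k=4).
Iteration 5: no outgoing edges from {rollback}; recursion stops.
Total rows emitted: 8.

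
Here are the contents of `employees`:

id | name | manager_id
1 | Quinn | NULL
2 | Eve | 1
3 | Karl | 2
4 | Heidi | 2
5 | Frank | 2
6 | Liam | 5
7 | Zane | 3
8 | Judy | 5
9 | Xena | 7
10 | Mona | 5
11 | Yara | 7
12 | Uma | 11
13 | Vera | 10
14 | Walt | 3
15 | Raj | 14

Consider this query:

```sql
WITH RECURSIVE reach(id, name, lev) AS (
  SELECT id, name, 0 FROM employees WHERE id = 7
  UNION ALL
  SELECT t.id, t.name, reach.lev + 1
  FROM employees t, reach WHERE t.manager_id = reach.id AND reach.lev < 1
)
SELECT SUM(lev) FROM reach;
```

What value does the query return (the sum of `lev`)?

2

Base: id=7 (Zane) at lev 0.
Iteration 1: rows with manager_id in {7} -> Xena (id 9, lev 1), Yara (id 11, lev 1).
Iteration 2: lev < 1 fails for all current rows; recursion stops.
SUM(lev) = 0 + 1 + 1 = 2.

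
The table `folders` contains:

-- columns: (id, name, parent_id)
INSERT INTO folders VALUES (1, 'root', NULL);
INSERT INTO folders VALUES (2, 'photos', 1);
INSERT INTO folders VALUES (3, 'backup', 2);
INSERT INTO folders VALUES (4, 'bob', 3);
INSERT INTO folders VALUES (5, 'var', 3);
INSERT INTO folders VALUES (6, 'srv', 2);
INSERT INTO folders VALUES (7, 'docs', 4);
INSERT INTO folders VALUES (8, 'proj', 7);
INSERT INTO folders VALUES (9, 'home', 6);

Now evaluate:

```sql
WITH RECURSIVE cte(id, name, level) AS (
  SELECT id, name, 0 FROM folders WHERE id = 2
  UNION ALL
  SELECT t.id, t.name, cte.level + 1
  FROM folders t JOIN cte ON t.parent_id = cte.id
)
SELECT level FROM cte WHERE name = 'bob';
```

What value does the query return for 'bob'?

Base: id=2 (photos) at level 0.
Iteration 1: rows with parent_id in {2} -> backup (id 3, level 1), srv (id 6, level 1).
Iteration 2: rows with parent_id in {3,6} -> bob (id 4, level 2), var (id 5, level 2), home (id 9, level 2).
Iteration 3: rows with parent_id in {4,5,9} -> docs (id 7, level 3).
Iteration 4: rows with parent_id in {7} -> proj (id 8, level 4).
Iteration 5: no rows with parent_id in {8}; recursion stops.

2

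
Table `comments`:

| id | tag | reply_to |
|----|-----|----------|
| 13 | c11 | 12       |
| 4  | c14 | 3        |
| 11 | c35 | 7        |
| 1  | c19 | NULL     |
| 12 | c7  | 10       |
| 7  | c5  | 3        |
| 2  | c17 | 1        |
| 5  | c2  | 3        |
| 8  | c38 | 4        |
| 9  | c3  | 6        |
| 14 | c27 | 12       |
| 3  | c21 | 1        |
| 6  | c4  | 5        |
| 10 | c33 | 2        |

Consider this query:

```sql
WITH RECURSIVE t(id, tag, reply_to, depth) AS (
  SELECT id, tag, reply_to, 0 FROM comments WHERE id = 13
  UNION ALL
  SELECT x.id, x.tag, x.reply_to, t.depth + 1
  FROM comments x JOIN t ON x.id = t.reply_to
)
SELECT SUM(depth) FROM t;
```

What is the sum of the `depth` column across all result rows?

10

Base: id=13 (c11), reply_to=12, depth 0.
Iteration 1: join on id=12 -> c7 (id 12, reply_to=10, depth 1).
Iteration 2: join on id=10 -> c33 (id 10, reply_to=2, depth 2).
Iteration 3: join on id=2 -> c17 (id 2, reply_to=1, depth 3).
Iteration 4: join on id=1 -> c19 (id 1, reply_to=NULL, depth 4).
Iteration 5: reply_to is NULL; no match; recursion stops.
SUM(depth) = 0 + 1 + 2 + 3 + 4 = 10.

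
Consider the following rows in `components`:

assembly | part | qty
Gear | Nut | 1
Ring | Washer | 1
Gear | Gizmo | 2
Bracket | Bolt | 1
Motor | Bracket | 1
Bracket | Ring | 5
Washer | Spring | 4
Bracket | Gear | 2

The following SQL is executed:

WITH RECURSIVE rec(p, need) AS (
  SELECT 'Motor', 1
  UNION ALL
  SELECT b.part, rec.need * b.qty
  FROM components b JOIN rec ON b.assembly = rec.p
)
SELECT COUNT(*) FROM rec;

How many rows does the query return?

Base: (Motor, need=1).
Iteration 1: components of {Motor} -> Bracket = 1*1 = 1.
Iteration 2: components of {Bracket} -> Bolt = 1*1 = 1, Gear = 1*2 = 2, Ring = 1*5 = 5.
Iteration 3: components of {Bolt,Gear,Ring} -> Gizmo = 2*2 = 4, Nut = 2*1 = 2, Washer = 5*1 = 5.
Iteration 4: components of {Gizmo,Nut,Washer} -> Spring = 5*4 = 20.
Iteration 5: no further components; recursion stops.
Total rows emitted: 9.

9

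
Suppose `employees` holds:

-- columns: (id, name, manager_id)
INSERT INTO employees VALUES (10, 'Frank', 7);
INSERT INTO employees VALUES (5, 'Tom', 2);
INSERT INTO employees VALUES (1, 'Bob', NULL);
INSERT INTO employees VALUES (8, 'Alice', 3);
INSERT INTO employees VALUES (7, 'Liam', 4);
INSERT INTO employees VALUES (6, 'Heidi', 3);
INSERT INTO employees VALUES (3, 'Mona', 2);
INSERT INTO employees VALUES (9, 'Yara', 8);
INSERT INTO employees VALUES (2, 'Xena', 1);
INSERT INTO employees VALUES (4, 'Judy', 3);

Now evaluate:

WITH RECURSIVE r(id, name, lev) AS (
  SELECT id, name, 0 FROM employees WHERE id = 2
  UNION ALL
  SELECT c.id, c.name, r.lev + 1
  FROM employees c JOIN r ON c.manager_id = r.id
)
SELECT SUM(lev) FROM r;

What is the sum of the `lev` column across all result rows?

18

Base: id=2 (Xena) at lev 0.
Iteration 1: rows with manager_id in {2} -> Mona (id 3, lev 1), Tom (id 5, lev 1).
Iteration 2: rows with manager_id in {3,5} -> Judy (id 4, lev 2), Heidi (id 6, lev 2), Alice (id 8, lev 2).
Iteration 3: rows with manager_id in {4,6,8} -> Liam (id 7, lev 3), Yara (id 9, lev 3).
Iteration 4: rows with manager_id in {7,9} -> Frank (id 10, lev 4).
Iteration 5: no rows with manager_id in {10}; recursion stops.
SUM(lev) = 0 + 1 + 1 + 2 + 2 + 2 + 3 + 3 + 4 = 18.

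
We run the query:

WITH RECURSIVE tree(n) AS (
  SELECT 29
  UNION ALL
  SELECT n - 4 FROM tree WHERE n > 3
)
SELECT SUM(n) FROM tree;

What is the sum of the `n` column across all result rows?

120

Base: n=29.
Iteration 1: 29 > 3 holds -> n = 29 - 4 = 25.
Iteration 2: 25 > 3 holds -> n = 25 - 4 = 21.
Iteration 3: 21 > 3 holds -> n = 21 - 4 = 17.
Iteration 4: 17 > 3 holds -> n = 17 - 4 = 13.
Iteration 5: 13 > 3 holds -> n = 13 - 4 = 9.
Iteration 6: 9 > 3 holds -> n = 9 - 4 = 5.
Iteration 7: 5 > 3 holds -> n = 5 - 4 = 1.
Iteration 8: 1 > 3 fails; recursion stops.
SUM(n) = 29 + 25 + 21 + 17 + 13 + 9 + 5 + 1 = 120.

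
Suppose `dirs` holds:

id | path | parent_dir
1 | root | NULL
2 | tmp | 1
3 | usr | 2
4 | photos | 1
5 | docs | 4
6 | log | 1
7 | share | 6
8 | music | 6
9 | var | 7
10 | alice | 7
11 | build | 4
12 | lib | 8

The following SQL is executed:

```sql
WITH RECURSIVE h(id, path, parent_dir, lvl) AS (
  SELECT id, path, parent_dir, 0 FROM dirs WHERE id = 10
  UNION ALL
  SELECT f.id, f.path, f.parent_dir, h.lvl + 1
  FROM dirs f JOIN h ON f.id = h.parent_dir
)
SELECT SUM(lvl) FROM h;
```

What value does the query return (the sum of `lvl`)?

6

Base: id=10 (alice), parent_dir=7, lvl 0.
Iteration 1: join on id=7 -> share (id 7, parent_dir=6, lvl 1).
Iteration 2: join on id=6 -> log (id 6, parent_dir=1, lvl 2).
Iteration 3: join on id=1 -> root (id 1, parent_dir=NULL, lvl 3).
Iteration 4: parent_dir is NULL; no match; recursion stops.
SUM(lvl) = 0 + 1 + 2 + 3 = 6.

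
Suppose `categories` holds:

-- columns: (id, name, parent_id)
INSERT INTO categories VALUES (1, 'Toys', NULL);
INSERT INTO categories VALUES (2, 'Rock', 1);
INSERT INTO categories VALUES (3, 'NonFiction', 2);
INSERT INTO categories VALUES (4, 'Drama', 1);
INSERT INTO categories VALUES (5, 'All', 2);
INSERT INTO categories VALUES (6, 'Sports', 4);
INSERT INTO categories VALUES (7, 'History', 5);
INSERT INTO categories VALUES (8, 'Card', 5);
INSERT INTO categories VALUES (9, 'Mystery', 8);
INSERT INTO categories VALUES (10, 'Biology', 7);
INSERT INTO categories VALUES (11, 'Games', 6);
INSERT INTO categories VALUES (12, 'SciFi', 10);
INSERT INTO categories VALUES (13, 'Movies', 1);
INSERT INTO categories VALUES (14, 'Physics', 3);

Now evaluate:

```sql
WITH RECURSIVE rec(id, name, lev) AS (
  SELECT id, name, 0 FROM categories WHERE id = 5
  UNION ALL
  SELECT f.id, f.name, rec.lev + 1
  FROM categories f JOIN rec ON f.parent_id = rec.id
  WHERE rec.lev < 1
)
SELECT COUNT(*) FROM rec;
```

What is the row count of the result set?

3

Base: id=5 (All) at lev 0.
Iteration 1: rows with parent_id in {5} -> History (id 7, lev 1), Card (id 8, lev 1).
Iteration 2: lev < 1 fails for all current rows; recursion stops.
Total rows emitted: 3.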